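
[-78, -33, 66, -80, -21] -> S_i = Random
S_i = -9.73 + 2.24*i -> [-9.73, -7.49, -5.25, -3.01, -0.77]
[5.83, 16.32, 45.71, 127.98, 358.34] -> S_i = 5.83*2.80^i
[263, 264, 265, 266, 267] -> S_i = 263 + 1*i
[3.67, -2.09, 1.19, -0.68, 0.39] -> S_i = 3.67*(-0.57)^i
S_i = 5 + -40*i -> [5, -35, -75, -115, -155]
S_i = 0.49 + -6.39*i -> [0.49, -5.9, -12.29, -18.68, -25.07]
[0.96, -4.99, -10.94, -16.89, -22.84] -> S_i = 0.96 + -5.95*i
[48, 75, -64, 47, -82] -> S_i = Random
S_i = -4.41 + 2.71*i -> [-4.41, -1.7, 1.01, 3.72, 6.43]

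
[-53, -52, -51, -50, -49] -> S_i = -53 + 1*i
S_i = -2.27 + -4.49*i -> [-2.27, -6.76, -11.25, -15.74, -20.23]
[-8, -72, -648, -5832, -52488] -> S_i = -8*9^i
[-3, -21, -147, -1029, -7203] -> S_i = -3*7^i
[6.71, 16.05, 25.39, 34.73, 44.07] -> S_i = 6.71 + 9.34*i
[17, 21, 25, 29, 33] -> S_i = 17 + 4*i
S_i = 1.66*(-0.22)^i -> [1.66, -0.37, 0.08, -0.02, 0.0]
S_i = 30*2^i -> [30, 60, 120, 240, 480]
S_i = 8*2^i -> [8, 16, 32, 64, 128]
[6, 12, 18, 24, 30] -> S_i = 6 + 6*i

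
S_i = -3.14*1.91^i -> [-3.14, -6.0, -11.46, -21.88, -41.79]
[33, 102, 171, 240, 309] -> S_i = 33 + 69*i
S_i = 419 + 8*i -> [419, 427, 435, 443, 451]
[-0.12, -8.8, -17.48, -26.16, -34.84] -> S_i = -0.12 + -8.68*i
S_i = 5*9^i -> [5, 45, 405, 3645, 32805]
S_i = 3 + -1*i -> [3, 2, 1, 0, -1]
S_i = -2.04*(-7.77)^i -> [-2.04, 15.85, -123.16, 956.96, -7435.57]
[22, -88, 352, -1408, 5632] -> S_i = 22*-4^i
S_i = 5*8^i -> [5, 40, 320, 2560, 20480]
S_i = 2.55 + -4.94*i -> [2.55, -2.39, -7.33, -12.27, -17.21]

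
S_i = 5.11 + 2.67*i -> [5.11, 7.78, 10.45, 13.12, 15.79]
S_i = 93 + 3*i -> [93, 96, 99, 102, 105]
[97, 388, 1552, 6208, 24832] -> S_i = 97*4^i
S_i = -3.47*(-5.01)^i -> [-3.47, 17.38, -87.1, 436.36, -2186.15]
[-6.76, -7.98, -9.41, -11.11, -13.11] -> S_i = -6.76*1.18^i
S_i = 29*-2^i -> [29, -58, 116, -232, 464]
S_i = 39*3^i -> [39, 117, 351, 1053, 3159]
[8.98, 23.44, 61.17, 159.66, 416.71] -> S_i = 8.98*2.61^i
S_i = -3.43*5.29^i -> [-3.43, -18.14, -95.99, -507.76, -2686.07]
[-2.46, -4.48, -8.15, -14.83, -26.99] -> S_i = -2.46*1.82^i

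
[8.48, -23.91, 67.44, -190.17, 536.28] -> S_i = 8.48*(-2.82)^i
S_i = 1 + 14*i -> [1, 15, 29, 43, 57]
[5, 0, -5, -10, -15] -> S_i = 5 + -5*i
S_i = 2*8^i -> [2, 16, 128, 1024, 8192]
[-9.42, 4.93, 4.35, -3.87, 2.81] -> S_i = Random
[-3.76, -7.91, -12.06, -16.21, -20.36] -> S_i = -3.76 + -4.15*i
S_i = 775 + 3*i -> [775, 778, 781, 784, 787]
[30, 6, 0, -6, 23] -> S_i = Random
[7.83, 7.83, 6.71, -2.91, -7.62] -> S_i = Random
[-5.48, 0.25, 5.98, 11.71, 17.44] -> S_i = -5.48 + 5.73*i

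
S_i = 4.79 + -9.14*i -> [4.79, -4.35, -13.49, -22.63, -31.77]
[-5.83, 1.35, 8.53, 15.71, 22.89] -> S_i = -5.83 + 7.18*i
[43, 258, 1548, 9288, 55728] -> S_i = 43*6^i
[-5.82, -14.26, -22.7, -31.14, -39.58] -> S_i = -5.82 + -8.44*i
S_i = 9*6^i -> [9, 54, 324, 1944, 11664]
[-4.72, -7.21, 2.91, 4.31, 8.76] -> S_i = Random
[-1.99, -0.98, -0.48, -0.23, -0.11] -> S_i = -1.99*0.49^i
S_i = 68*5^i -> [68, 340, 1700, 8500, 42500]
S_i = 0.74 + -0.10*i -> [0.74, 0.64, 0.54, 0.44, 0.34]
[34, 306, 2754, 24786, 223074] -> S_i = 34*9^i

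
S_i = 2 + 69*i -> [2, 71, 140, 209, 278]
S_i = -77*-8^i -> [-77, 616, -4928, 39424, -315392]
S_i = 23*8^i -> [23, 184, 1472, 11776, 94208]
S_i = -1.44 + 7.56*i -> [-1.44, 6.12, 13.68, 21.24, 28.8]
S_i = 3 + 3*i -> [3, 6, 9, 12, 15]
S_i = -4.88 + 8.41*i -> [-4.88, 3.53, 11.94, 20.35, 28.76]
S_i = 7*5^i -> [7, 35, 175, 875, 4375]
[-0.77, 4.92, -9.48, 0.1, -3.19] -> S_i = Random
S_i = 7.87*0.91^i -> [7.87, 7.16, 6.52, 5.93, 5.4]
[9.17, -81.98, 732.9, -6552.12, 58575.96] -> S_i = 9.17*(-8.94)^i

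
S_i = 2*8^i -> [2, 16, 128, 1024, 8192]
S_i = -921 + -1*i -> [-921, -922, -923, -924, -925]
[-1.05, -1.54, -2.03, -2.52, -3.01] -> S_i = -1.05 + -0.49*i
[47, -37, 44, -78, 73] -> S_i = Random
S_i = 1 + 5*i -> [1, 6, 11, 16, 21]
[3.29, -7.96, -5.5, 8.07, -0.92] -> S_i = Random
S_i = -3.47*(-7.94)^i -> [-3.47, 27.55, -218.76, 1736.96, -13791.5]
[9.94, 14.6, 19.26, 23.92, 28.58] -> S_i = 9.94 + 4.66*i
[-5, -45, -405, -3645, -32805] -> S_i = -5*9^i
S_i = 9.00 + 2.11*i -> [9.0, 11.11, 13.22, 15.33, 17.44]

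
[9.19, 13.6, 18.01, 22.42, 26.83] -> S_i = 9.19 + 4.41*i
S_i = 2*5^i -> [2, 10, 50, 250, 1250]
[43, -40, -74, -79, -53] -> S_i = Random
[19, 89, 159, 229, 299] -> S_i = 19 + 70*i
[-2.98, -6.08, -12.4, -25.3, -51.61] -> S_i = -2.98*2.04^i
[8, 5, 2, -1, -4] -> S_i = 8 + -3*i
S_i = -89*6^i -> [-89, -534, -3204, -19224, -115344]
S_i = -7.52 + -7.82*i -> [-7.52, -15.34, -23.16, -30.98, -38.8]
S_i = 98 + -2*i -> [98, 96, 94, 92, 90]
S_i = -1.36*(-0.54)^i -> [-1.36, 0.73, -0.4, 0.21, -0.12]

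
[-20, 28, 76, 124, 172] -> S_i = -20 + 48*i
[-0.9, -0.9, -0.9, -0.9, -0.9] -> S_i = -0.90 + 0.00*i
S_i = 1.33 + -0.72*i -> [1.33, 0.61, -0.11, -0.83, -1.55]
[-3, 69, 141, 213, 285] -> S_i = -3 + 72*i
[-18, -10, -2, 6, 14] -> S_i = -18 + 8*i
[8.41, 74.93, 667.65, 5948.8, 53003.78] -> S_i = 8.41*8.91^i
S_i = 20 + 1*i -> [20, 21, 22, 23, 24]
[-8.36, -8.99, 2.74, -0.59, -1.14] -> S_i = Random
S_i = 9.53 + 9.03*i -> [9.53, 18.56, 27.59, 36.62, 45.65]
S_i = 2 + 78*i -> [2, 80, 158, 236, 314]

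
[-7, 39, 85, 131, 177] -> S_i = -7 + 46*i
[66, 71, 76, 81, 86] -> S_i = 66 + 5*i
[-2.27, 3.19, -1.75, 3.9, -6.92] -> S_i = Random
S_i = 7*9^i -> [7, 63, 567, 5103, 45927]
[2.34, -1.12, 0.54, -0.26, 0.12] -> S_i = 2.34*(-0.48)^i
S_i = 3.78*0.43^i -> [3.78, 1.63, 0.7, 0.3, 0.13]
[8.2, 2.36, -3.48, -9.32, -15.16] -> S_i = 8.20 + -5.84*i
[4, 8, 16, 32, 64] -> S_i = 4*2^i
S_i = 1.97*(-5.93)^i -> [1.97, -11.68, 69.27, -410.8, 2436.04]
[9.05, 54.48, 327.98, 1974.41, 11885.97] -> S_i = 9.05*6.02^i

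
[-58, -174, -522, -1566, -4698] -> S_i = -58*3^i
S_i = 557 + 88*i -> [557, 645, 733, 821, 909]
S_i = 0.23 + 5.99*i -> [0.23, 6.22, 12.21, 18.2, 24.19]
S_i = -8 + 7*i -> [-8, -1, 6, 13, 20]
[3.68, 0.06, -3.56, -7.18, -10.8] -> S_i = 3.68 + -3.62*i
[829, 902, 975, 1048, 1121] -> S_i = 829 + 73*i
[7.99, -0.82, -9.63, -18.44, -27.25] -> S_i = 7.99 + -8.81*i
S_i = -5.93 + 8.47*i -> [-5.93, 2.54, 11.01, 19.48, 27.95]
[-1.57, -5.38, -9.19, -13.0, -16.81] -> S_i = -1.57 + -3.81*i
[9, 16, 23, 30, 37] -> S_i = 9 + 7*i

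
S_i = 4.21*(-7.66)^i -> [4.21, -32.25, 247.02, -1892.21, 14494.3]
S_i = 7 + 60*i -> [7, 67, 127, 187, 247]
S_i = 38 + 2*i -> [38, 40, 42, 44, 46]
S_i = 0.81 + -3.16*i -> [0.81, -2.35, -5.51, -8.67, -11.83]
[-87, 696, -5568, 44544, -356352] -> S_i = -87*-8^i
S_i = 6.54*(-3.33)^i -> [6.54, -21.78, 72.52, -241.5, 804.18]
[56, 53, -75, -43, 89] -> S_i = Random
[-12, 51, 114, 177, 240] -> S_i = -12 + 63*i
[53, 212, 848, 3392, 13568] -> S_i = 53*4^i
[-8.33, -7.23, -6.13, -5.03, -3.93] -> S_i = -8.33 + 1.10*i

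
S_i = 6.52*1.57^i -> [6.52, 10.24, 16.07, 25.23, 39.61]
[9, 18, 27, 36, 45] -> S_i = 9 + 9*i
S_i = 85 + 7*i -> [85, 92, 99, 106, 113]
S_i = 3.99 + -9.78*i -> [3.99, -5.79, -15.57, -25.35, -35.13]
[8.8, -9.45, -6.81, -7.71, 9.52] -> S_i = Random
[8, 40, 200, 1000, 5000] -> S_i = 8*5^i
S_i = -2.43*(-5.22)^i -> [-2.43, 12.68, -66.21, 345.64, -1804.21]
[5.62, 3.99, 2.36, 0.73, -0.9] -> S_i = 5.62 + -1.63*i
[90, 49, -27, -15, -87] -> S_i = Random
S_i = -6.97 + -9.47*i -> [-6.97, -16.44, -25.91, -35.38, -44.85]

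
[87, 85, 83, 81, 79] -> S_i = 87 + -2*i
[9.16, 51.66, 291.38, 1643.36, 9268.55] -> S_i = 9.16*5.64^i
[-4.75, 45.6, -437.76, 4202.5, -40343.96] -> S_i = -4.75*(-9.60)^i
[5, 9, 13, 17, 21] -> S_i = 5 + 4*i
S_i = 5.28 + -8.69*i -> [5.28, -3.41, -12.1, -20.79, -29.48]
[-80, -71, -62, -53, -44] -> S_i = -80 + 9*i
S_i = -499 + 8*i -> [-499, -491, -483, -475, -467]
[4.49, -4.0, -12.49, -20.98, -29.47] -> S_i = 4.49 + -8.49*i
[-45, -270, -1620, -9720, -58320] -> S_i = -45*6^i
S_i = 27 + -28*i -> [27, -1, -29, -57, -85]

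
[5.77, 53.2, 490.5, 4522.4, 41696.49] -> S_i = 5.77*9.22^i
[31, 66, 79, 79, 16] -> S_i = Random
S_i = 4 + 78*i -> [4, 82, 160, 238, 316]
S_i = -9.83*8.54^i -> [-9.83, -83.95, -716.92, -6122.48, -52285.95]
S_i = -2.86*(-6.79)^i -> [-2.86, 19.42, -131.86, 895.31, -6079.18]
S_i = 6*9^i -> [6, 54, 486, 4374, 39366]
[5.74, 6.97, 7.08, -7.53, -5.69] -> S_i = Random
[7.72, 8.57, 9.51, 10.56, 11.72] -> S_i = 7.72*1.11^i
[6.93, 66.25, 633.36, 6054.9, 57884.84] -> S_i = 6.93*9.56^i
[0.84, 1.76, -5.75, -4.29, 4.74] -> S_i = Random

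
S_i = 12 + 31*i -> [12, 43, 74, 105, 136]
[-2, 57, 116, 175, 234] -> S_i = -2 + 59*i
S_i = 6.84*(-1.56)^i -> [6.84, -10.67, 16.65, -25.97, 40.51]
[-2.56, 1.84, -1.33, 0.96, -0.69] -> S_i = -2.56*(-0.72)^i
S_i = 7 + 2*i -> [7, 9, 11, 13, 15]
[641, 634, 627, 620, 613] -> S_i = 641 + -7*i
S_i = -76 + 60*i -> [-76, -16, 44, 104, 164]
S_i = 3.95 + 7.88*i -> [3.95, 11.83, 19.71, 27.59, 35.47]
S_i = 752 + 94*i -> [752, 846, 940, 1034, 1128]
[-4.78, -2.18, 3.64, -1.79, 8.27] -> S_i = Random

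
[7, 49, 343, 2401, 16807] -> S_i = 7*7^i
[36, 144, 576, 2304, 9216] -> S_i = 36*4^i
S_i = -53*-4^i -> [-53, 212, -848, 3392, -13568]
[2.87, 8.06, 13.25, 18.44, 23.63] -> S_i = 2.87 + 5.19*i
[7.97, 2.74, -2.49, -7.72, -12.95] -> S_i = 7.97 + -5.23*i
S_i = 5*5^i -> [5, 25, 125, 625, 3125]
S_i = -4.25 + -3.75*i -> [-4.25, -8.0, -11.75, -15.5, -19.25]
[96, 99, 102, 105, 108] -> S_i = 96 + 3*i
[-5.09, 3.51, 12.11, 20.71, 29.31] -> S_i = -5.09 + 8.60*i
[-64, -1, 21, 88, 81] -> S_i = Random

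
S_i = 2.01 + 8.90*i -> [2.01, 10.91, 19.81, 28.71, 37.61]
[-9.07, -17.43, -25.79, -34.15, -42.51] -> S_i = -9.07 + -8.36*i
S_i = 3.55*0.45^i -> [3.55, 1.6, 0.72, 0.32, 0.15]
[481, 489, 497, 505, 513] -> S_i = 481 + 8*i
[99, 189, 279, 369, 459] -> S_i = 99 + 90*i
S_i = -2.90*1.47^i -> [-2.9, -4.26, -6.27, -9.21, -13.54]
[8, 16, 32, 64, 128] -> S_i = 8*2^i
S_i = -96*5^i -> [-96, -480, -2400, -12000, -60000]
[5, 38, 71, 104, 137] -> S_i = 5 + 33*i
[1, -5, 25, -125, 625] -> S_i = 1*-5^i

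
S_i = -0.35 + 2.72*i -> [-0.35, 2.37, 5.09, 7.81, 10.53]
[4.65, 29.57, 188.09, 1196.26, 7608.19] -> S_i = 4.65*6.36^i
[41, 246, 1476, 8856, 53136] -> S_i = 41*6^i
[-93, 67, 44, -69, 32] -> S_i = Random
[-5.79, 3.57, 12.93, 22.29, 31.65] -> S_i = -5.79 + 9.36*i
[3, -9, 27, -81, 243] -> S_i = 3*-3^i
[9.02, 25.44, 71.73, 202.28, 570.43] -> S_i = 9.02*2.82^i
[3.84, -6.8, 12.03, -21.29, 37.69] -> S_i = 3.84*(-1.77)^i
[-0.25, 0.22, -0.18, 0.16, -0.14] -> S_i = -0.25*(-0.86)^i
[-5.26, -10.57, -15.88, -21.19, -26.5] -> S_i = -5.26 + -5.31*i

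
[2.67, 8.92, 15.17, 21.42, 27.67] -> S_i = 2.67 + 6.25*i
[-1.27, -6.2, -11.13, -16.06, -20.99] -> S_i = -1.27 + -4.93*i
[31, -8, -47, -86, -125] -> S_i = 31 + -39*i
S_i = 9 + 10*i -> [9, 19, 29, 39, 49]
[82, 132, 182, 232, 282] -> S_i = 82 + 50*i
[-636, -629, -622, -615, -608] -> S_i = -636 + 7*i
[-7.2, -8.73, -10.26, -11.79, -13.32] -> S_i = -7.20 + -1.53*i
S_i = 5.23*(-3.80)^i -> [5.23, -19.87, 75.52, -286.98, 1090.53]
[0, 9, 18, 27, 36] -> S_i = 0 + 9*i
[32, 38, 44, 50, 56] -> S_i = 32 + 6*i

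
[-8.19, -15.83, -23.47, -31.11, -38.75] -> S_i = -8.19 + -7.64*i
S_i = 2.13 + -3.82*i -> [2.13, -1.69, -5.51, -9.33, -13.15]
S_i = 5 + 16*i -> [5, 21, 37, 53, 69]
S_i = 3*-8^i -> [3, -24, 192, -1536, 12288]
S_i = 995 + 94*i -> [995, 1089, 1183, 1277, 1371]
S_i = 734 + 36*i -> [734, 770, 806, 842, 878]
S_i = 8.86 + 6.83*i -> [8.86, 15.69, 22.52, 29.35, 36.18]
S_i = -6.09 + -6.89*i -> [-6.09, -12.98, -19.87, -26.76, -33.65]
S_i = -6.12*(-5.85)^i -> [-6.12, 35.8, -209.44, 1225.23, -7167.62]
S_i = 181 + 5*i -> [181, 186, 191, 196, 201]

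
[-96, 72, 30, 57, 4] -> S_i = Random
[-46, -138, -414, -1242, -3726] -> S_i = -46*3^i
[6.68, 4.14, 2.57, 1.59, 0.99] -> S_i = 6.68*0.62^i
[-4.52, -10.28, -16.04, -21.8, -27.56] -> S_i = -4.52 + -5.76*i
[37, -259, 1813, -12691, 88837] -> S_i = 37*-7^i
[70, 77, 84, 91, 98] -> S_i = 70 + 7*i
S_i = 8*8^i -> [8, 64, 512, 4096, 32768]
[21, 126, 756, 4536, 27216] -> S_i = 21*6^i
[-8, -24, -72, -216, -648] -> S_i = -8*3^i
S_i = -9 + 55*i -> [-9, 46, 101, 156, 211]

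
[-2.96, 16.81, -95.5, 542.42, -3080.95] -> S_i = -2.96*(-5.68)^i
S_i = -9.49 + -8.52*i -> [-9.49, -18.01, -26.53, -35.05, -43.57]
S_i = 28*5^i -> [28, 140, 700, 3500, 17500]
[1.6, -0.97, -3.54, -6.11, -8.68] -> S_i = 1.60 + -2.57*i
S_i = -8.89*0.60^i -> [-8.89, -5.33, -3.2, -1.92, -1.15]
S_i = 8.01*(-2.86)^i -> [8.01, -22.91, 65.52, -187.38, 535.92]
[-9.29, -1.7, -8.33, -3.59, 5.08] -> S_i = Random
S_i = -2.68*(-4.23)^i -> [-2.68, 11.34, -47.95, 202.84, -858.02]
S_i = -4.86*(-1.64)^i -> [-4.86, 7.97, -13.07, 21.44, -35.16]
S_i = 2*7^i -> [2, 14, 98, 686, 4802]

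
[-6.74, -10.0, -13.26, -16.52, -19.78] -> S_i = -6.74 + -3.26*i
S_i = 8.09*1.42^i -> [8.09, 11.49, 16.31, 23.16, 32.89]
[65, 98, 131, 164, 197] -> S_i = 65 + 33*i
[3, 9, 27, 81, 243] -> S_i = 3*3^i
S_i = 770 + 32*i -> [770, 802, 834, 866, 898]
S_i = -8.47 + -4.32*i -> [-8.47, -12.79, -17.11, -21.43, -25.75]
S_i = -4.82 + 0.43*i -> [-4.82, -4.39, -3.96, -3.53, -3.1]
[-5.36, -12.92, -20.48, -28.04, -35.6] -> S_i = -5.36 + -7.56*i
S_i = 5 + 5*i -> [5, 10, 15, 20, 25]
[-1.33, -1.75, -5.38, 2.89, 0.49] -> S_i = Random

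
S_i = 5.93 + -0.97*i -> [5.93, 4.96, 3.99, 3.02, 2.05]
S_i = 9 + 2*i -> [9, 11, 13, 15, 17]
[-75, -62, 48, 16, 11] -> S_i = Random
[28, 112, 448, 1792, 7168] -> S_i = 28*4^i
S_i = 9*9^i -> [9, 81, 729, 6561, 59049]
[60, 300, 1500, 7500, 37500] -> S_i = 60*5^i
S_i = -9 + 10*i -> [-9, 1, 11, 21, 31]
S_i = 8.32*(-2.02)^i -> [8.32, -16.81, 33.95, -68.58, 138.53]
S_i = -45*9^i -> [-45, -405, -3645, -32805, -295245]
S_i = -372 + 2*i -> [-372, -370, -368, -366, -364]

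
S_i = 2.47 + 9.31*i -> [2.47, 11.78, 21.09, 30.4, 39.71]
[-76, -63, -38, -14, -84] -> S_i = Random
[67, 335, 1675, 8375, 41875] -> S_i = 67*5^i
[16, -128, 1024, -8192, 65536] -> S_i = 16*-8^i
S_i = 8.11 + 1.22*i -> [8.11, 9.33, 10.55, 11.77, 12.99]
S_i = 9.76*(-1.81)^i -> [9.76, -17.67, 31.97, -57.87, 104.75]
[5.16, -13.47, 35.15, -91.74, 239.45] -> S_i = 5.16*(-2.61)^i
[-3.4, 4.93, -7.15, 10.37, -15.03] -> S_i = -3.40*(-1.45)^i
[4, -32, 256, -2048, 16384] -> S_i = 4*-8^i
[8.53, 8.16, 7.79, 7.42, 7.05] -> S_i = 8.53 + -0.37*i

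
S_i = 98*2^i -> [98, 196, 392, 784, 1568]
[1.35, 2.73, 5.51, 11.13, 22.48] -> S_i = 1.35*2.02^i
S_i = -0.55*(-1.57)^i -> [-0.55, 0.86, -1.36, 2.13, -3.34]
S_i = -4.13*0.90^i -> [-4.13, -3.72, -3.35, -3.01, -2.71]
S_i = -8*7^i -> [-8, -56, -392, -2744, -19208]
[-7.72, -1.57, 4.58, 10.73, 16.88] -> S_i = -7.72 + 6.15*i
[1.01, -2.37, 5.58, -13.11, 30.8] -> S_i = 1.01*(-2.35)^i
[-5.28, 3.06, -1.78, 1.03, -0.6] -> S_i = -5.28*(-0.58)^i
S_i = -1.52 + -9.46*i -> [-1.52, -10.98, -20.44, -29.9, -39.36]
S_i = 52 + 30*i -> [52, 82, 112, 142, 172]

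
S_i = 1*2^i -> [1, 2, 4, 8, 16]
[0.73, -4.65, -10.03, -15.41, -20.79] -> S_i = 0.73 + -5.38*i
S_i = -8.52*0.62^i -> [-8.52, -5.28, -3.28, -2.03, -1.26]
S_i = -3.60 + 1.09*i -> [-3.6, -2.51, -1.42, -0.33, 0.76]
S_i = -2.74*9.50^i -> [-2.74, -26.03, -247.29, -2349.21, -22317.47]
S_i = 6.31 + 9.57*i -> [6.31, 15.88, 25.45, 35.02, 44.59]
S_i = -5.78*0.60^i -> [-5.78, -3.47, -2.08, -1.25, -0.75]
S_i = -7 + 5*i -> [-7, -2, 3, 8, 13]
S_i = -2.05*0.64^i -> [-2.05, -1.31, -0.84, -0.54, -0.34]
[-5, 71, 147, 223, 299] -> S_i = -5 + 76*i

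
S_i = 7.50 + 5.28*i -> [7.5, 12.78, 18.06, 23.34, 28.62]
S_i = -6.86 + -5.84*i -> [-6.86, -12.7, -18.54, -24.38, -30.22]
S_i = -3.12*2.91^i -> [-3.12, -9.08, -26.42, -76.88, -223.73]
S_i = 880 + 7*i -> [880, 887, 894, 901, 908]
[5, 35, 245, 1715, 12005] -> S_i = 5*7^i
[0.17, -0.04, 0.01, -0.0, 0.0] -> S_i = 0.17*(-0.25)^i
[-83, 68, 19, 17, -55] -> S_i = Random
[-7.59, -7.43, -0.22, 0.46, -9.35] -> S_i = Random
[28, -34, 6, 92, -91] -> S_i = Random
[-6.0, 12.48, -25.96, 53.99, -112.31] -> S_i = -6.00*(-2.08)^i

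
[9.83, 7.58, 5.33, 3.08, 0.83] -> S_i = 9.83 + -2.25*i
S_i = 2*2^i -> [2, 4, 8, 16, 32]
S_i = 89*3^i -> [89, 267, 801, 2403, 7209]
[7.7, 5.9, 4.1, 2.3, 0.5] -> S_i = 7.70 + -1.80*i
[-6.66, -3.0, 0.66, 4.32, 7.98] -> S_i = -6.66 + 3.66*i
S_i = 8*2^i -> [8, 16, 32, 64, 128]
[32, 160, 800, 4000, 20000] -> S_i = 32*5^i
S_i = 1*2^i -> [1, 2, 4, 8, 16]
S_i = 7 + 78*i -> [7, 85, 163, 241, 319]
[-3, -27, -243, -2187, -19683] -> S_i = -3*9^i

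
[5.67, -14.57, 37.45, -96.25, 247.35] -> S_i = 5.67*(-2.57)^i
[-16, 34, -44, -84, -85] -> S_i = Random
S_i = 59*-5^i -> [59, -295, 1475, -7375, 36875]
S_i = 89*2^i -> [89, 178, 356, 712, 1424]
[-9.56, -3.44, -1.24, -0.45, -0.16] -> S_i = -9.56*0.36^i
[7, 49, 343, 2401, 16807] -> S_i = 7*7^i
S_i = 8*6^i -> [8, 48, 288, 1728, 10368]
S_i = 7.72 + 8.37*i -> [7.72, 16.09, 24.46, 32.83, 41.2]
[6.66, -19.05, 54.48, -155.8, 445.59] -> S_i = 6.66*(-2.86)^i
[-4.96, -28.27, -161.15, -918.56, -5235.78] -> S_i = -4.96*5.70^i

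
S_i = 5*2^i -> [5, 10, 20, 40, 80]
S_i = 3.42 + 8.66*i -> [3.42, 12.08, 20.74, 29.4, 38.06]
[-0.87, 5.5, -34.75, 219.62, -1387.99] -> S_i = -0.87*(-6.32)^i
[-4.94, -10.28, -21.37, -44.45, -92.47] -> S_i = -4.94*2.08^i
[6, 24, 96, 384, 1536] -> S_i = 6*4^i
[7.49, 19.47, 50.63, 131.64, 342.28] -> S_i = 7.49*2.60^i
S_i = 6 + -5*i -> [6, 1, -4, -9, -14]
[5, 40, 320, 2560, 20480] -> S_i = 5*8^i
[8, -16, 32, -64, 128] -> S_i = 8*-2^i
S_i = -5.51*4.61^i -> [-5.51, -25.4, -117.1, -539.83, -2488.6]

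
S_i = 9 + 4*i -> [9, 13, 17, 21, 25]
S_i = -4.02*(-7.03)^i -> [-4.02, 28.26, -198.67, 1396.66, -9818.55]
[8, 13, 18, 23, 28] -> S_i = 8 + 5*i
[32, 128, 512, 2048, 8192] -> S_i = 32*4^i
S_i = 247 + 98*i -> [247, 345, 443, 541, 639]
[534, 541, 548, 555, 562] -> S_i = 534 + 7*i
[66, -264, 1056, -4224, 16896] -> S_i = 66*-4^i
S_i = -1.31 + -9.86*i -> [-1.31, -11.17, -21.03, -30.89, -40.75]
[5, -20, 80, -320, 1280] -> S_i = 5*-4^i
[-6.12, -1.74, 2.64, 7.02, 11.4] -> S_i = -6.12 + 4.38*i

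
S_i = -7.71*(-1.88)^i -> [-7.71, 14.49, -27.25, 51.23, -96.31]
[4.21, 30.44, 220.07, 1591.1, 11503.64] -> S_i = 4.21*7.23^i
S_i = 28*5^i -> [28, 140, 700, 3500, 17500]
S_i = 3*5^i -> [3, 15, 75, 375, 1875]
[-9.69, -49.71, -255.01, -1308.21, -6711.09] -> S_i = -9.69*5.13^i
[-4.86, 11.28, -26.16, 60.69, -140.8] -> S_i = -4.86*(-2.32)^i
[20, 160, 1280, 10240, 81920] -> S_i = 20*8^i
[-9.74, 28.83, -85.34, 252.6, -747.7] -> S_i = -9.74*(-2.96)^i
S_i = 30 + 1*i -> [30, 31, 32, 33, 34]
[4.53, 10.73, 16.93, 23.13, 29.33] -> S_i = 4.53 + 6.20*i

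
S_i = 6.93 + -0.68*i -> [6.93, 6.25, 5.57, 4.89, 4.21]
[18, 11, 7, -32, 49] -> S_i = Random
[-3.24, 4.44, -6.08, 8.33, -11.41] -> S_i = -3.24*(-1.37)^i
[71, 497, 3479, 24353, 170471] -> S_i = 71*7^i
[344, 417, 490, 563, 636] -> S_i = 344 + 73*i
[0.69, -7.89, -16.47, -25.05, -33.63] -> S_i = 0.69 + -8.58*i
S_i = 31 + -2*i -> [31, 29, 27, 25, 23]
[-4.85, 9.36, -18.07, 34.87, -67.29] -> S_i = -4.85*(-1.93)^i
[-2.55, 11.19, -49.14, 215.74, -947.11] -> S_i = -2.55*(-4.39)^i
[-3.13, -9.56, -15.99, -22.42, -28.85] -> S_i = -3.13 + -6.43*i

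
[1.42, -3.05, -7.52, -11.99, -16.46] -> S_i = 1.42 + -4.47*i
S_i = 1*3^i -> [1, 3, 9, 27, 81]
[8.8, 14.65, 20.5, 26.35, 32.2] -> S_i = 8.80 + 5.85*i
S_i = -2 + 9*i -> [-2, 7, 16, 25, 34]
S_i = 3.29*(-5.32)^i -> [3.29, -17.5, 93.11, -495.37, 2635.38]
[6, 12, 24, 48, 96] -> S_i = 6*2^i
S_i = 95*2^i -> [95, 190, 380, 760, 1520]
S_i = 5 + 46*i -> [5, 51, 97, 143, 189]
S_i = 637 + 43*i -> [637, 680, 723, 766, 809]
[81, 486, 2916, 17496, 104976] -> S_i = 81*6^i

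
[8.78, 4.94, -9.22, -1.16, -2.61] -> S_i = Random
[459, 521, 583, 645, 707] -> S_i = 459 + 62*i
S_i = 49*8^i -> [49, 392, 3136, 25088, 200704]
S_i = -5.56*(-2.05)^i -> [-5.56, 11.4, -23.37, 47.9, -98.2]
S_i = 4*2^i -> [4, 8, 16, 32, 64]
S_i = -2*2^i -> [-2, -4, -8, -16, -32]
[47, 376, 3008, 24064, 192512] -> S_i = 47*8^i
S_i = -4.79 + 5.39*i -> [-4.79, 0.6, 5.99, 11.38, 16.77]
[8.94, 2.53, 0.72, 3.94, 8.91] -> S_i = Random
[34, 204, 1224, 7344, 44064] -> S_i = 34*6^i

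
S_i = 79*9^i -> [79, 711, 6399, 57591, 518319]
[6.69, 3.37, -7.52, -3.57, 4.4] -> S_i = Random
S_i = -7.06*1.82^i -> [-7.06, -12.85, -23.39, -42.56, -77.46]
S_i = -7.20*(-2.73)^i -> [-7.2, 19.66, -53.66, 146.49, -399.93]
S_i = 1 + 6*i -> [1, 7, 13, 19, 25]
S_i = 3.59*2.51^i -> [3.59, 9.01, 22.62, 56.77, 142.49]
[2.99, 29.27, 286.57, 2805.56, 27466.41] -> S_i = 2.99*9.79^i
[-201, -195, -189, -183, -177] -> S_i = -201 + 6*i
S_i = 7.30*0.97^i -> [7.3, 7.08, 6.87, 6.66, 6.46]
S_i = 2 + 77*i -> [2, 79, 156, 233, 310]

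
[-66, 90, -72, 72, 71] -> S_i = Random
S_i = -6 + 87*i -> [-6, 81, 168, 255, 342]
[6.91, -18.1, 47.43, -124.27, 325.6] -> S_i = 6.91*(-2.62)^i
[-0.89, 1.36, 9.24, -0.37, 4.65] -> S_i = Random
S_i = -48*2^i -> [-48, -96, -192, -384, -768]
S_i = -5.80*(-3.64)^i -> [-5.8, 21.11, -76.85, 279.73, -1018.2]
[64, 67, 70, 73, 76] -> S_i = 64 + 3*i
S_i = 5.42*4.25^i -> [5.42, 23.04, 97.9, 416.07, 1768.3]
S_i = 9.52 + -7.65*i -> [9.52, 1.87, -5.78, -13.43, -21.08]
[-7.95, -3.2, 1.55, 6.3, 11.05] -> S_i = -7.95 + 4.75*i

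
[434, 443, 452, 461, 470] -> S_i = 434 + 9*i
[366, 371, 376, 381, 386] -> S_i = 366 + 5*i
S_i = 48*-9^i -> [48, -432, 3888, -34992, 314928]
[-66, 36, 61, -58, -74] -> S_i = Random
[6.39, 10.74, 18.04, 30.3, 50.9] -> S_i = 6.39*1.68^i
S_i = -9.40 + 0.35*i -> [-9.4, -9.05, -8.7, -8.35, -8.0]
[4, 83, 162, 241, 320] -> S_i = 4 + 79*i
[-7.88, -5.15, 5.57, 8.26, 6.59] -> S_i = Random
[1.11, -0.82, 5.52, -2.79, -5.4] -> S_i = Random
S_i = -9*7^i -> [-9, -63, -441, -3087, -21609]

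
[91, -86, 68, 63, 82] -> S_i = Random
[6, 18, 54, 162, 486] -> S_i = 6*3^i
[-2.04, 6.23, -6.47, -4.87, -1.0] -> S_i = Random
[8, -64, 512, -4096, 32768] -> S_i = 8*-8^i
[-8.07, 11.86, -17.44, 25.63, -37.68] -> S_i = -8.07*(-1.47)^i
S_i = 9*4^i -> [9, 36, 144, 576, 2304]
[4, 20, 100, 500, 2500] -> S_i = 4*5^i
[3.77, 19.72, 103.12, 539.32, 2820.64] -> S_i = 3.77*5.23^i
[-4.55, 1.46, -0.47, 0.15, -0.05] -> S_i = -4.55*(-0.32)^i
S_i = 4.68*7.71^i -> [4.68, 36.08, 278.2, 2144.91, 16537.25]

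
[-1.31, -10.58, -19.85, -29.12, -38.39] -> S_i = -1.31 + -9.27*i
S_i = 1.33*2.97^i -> [1.33, 3.95, 11.73, 34.84, 103.49]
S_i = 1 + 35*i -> [1, 36, 71, 106, 141]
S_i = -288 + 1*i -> [-288, -287, -286, -285, -284]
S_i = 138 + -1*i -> [138, 137, 136, 135, 134]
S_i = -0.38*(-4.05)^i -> [-0.38, 1.54, -6.23, 25.24, -102.24]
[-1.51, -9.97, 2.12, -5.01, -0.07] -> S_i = Random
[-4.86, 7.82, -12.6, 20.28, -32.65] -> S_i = -4.86*(-1.61)^i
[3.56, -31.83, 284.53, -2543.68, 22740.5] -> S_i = 3.56*(-8.94)^i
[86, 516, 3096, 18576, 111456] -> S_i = 86*6^i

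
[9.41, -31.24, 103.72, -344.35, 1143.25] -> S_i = 9.41*(-3.32)^i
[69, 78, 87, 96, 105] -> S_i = 69 + 9*i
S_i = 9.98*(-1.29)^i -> [9.98, -12.87, 16.61, -21.42, 27.64]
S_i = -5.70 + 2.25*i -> [-5.7, -3.45, -1.2, 1.05, 3.3]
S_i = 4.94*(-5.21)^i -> [4.94, -25.74, 134.09, -698.62, 3639.8]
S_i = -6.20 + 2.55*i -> [-6.2, -3.65, -1.1, 1.45, 4.0]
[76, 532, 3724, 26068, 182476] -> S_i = 76*7^i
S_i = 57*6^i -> [57, 342, 2052, 12312, 73872]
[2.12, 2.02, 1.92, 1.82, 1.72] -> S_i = 2.12 + -0.10*i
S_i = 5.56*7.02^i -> [5.56, 39.03, 274.0, 1923.47, 13502.78]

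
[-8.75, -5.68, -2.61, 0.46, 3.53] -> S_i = -8.75 + 3.07*i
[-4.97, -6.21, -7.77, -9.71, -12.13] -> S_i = -4.97*1.25^i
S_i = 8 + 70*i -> [8, 78, 148, 218, 288]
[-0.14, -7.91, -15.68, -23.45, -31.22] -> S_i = -0.14 + -7.77*i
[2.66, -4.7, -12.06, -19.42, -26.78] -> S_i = 2.66 + -7.36*i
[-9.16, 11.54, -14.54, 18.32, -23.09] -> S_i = -9.16*(-1.26)^i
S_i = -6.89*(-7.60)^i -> [-6.89, 52.36, -397.97, 3024.54, -22986.54]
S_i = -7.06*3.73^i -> [-7.06, -26.33, -98.23, -366.38, -1366.6]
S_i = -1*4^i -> [-1, -4, -16, -64, -256]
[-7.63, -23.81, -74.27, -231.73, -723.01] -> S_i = -7.63*3.12^i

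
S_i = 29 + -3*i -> [29, 26, 23, 20, 17]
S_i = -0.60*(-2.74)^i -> [-0.6, 1.64, -4.5, 12.34, -33.82]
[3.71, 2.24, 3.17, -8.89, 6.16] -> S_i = Random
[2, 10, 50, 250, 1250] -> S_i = 2*5^i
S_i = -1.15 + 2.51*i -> [-1.15, 1.36, 3.87, 6.38, 8.89]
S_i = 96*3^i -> [96, 288, 864, 2592, 7776]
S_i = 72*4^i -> [72, 288, 1152, 4608, 18432]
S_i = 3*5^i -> [3, 15, 75, 375, 1875]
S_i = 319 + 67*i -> [319, 386, 453, 520, 587]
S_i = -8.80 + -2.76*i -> [-8.8, -11.56, -14.32, -17.08, -19.84]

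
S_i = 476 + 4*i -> [476, 480, 484, 488, 492]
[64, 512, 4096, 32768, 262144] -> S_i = 64*8^i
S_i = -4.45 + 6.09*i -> [-4.45, 1.64, 7.73, 13.82, 19.91]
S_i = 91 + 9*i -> [91, 100, 109, 118, 127]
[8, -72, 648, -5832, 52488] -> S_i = 8*-9^i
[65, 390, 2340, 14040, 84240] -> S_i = 65*6^i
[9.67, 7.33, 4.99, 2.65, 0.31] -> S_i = 9.67 + -2.34*i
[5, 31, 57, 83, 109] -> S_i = 5 + 26*i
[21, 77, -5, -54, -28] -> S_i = Random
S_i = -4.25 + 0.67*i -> [-4.25, -3.58, -2.91, -2.24, -1.57]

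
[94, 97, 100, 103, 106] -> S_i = 94 + 3*i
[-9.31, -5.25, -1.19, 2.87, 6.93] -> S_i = -9.31 + 4.06*i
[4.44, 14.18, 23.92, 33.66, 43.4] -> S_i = 4.44 + 9.74*i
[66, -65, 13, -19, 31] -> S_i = Random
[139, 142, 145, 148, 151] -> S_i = 139 + 3*i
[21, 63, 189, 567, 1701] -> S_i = 21*3^i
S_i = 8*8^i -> [8, 64, 512, 4096, 32768]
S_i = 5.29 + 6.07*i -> [5.29, 11.36, 17.43, 23.5, 29.57]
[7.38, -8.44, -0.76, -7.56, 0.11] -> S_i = Random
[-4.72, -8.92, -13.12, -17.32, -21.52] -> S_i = -4.72 + -4.20*i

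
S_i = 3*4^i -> [3, 12, 48, 192, 768]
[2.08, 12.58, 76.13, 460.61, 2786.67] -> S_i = 2.08*6.05^i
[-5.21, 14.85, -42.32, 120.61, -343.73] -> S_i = -5.21*(-2.85)^i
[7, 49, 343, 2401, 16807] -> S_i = 7*7^i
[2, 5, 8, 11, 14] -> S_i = 2 + 3*i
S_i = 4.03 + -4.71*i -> [4.03, -0.68, -5.39, -10.1, -14.81]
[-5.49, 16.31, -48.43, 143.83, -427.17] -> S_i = -5.49*(-2.97)^i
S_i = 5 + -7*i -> [5, -2, -9, -16, -23]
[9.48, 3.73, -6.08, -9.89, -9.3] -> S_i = Random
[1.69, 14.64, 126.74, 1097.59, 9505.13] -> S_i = 1.69*8.66^i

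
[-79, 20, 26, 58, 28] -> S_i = Random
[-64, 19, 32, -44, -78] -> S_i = Random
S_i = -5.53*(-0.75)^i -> [-5.53, 4.15, -3.11, 2.33, -1.75]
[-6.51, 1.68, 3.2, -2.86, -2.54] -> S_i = Random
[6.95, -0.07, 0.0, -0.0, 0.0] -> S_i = 6.95*(-0.01)^i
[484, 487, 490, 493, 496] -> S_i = 484 + 3*i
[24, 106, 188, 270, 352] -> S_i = 24 + 82*i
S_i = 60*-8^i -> [60, -480, 3840, -30720, 245760]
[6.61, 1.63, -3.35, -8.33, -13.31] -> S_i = 6.61 + -4.98*i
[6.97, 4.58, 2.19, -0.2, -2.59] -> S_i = 6.97 + -2.39*i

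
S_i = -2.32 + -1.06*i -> [-2.32, -3.38, -4.44, -5.5, -6.56]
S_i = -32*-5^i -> [-32, 160, -800, 4000, -20000]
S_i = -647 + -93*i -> [-647, -740, -833, -926, -1019]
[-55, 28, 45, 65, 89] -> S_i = Random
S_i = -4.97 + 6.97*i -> [-4.97, 2.0, 8.97, 15.94, 22.91]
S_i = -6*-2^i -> [-6, 12, -24, 48, -96]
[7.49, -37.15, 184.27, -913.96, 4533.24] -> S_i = 7.49*(-4.96)^i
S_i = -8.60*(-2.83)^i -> [-8.6, 24.34, -68.88, 194.92, -551.63]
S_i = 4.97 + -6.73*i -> [4.97, -1.76, -8.49, -15.22, -21.95]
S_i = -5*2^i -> [-5, -10, -20, -40, -80]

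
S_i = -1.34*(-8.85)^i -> [-1.34, 11.86, -104.95, 928.83, -8220.11]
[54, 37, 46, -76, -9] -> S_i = Random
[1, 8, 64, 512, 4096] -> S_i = 1*8^i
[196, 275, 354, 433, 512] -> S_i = 196 + 79*i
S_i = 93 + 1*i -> [93, 94, 95, 96, 97]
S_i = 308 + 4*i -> [308, 312, 316, 320, 324]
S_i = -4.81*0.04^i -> [-4.81, -0.19, -0.01, -0.0, -0.0]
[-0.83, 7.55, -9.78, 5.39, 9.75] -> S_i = Random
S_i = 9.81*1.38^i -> [9.81, 13.54, 18.68, 25.78, 35.58]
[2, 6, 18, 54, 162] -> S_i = 2*3^i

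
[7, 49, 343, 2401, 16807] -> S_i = 7*7^i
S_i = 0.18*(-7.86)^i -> [0.18, -1.41, 11.12, -87.41, 687.01]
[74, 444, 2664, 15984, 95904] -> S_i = 74*6^i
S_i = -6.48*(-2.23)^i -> [-6.48, 14.45, -32.22, 71.86, -160.25]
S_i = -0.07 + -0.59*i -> [-0.07, -0.66, -1.25, -1.84, -2.43]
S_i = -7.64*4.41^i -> [-7.64, -33.69, -148.58, -655.25, -2889.67]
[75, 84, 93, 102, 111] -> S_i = 75 + 9*i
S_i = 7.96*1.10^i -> [7.96, 8.76, 9.63, 10.59, 11.65]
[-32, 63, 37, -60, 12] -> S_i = Random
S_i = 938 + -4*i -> [938, 934, 930, 926, 922]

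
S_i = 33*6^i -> [33, 198, 1188, 7128, 42768]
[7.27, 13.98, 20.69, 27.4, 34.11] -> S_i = 7.27 + 6.71*i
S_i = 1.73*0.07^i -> [1.73, 0.12, 0.01, 0.0, 0.0]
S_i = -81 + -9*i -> [-81, -90, -99, -108, -117]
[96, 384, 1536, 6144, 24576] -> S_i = 96*4^i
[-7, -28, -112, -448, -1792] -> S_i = -7*4^i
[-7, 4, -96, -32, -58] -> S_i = Random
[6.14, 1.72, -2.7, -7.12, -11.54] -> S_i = 6.14 + -4.42*i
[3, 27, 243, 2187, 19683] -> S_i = 3*9^i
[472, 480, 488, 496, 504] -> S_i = 472 + 8*i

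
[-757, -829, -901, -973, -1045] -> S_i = -757 + -72*i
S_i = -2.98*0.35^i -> [-2.98, -1.04, -0.37, -0.13, -0.04]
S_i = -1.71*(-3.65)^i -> [-1.71, 6.24, -22.78, 83.15, -303.51]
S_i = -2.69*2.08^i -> [-2.69, -5.6, -11.64, -24.21, -50.35]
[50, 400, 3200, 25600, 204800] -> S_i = 50*8^i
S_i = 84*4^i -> [84, 336, 1344, 5376, 21504]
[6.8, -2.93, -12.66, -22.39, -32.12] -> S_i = 6.80 + -9.73*i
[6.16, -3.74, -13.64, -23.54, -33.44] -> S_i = 6.16 + -9.90*i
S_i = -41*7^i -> [-41, -287, -2009, -14063, -98441]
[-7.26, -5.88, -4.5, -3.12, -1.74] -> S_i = -7.26 + 1.38*i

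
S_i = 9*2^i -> [9, 18, 36, 72, 144]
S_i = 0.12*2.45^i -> [0.12, 0.29, 0.72, 1.76, 4.32]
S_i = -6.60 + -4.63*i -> [-6.6, -11.23, -15.86, -20.49, -25.12]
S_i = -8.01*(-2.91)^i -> [-8.01, 23.31, -67.83, 197.38, -574.39]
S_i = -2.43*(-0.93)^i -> [-2.43, 2.26, -2.1, 1.95, -1.82]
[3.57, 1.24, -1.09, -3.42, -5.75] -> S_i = 3.57 + -2.33*i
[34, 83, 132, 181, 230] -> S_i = 34 + 49*i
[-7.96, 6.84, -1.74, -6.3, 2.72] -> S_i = Random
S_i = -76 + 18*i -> [-76, -58, -40, -22, -4]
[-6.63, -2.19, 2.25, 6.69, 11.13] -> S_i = -6.63 + 4.44*i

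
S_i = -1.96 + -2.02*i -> [-1.96, -3.98, -6.0, -8.02, -10.04]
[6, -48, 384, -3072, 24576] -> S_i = 6*-8^i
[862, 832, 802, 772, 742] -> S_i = 862 + -30*i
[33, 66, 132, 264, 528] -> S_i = 33*2^i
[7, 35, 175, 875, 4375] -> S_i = 7*5^i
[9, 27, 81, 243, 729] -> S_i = 9*3^i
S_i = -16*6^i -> [-16, -96, -576, -3456, -20736]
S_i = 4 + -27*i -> [4, -23, -50, -77, -104]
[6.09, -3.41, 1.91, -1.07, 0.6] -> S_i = 6.09*(-0.56)^i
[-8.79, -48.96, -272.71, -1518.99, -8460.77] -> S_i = -8.79*5.57^i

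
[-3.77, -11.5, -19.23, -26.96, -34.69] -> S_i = -3.77 + -7.73*i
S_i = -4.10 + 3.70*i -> [-4.1, -0.4, 3.3, 7.0, 10.7]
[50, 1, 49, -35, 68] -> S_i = Random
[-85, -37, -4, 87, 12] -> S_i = Random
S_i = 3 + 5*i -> [3, 8, 13, 18, 23]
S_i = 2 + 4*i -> [2, 6, 10, 14, 18]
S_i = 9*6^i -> [9, 54, 324, 1944, 11664]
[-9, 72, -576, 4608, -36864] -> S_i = -9*-8^i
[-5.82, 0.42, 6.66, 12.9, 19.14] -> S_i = -5.82 + 6.24*i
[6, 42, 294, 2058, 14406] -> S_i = 6*7^i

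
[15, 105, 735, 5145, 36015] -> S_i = 15*7^i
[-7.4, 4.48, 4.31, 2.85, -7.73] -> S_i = Random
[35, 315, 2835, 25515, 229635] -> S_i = 35*9^i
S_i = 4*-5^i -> [4, -20, 100, -500, 2500]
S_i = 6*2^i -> [6, 12, 24, 48, 96]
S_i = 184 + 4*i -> [184, 188, 192, 196, 200]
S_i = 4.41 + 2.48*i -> [4.41, 6.89, 9.37, 11.85, 14.33]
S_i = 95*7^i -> [95, 665, 4655, 32585, 228095]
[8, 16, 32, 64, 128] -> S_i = 8*2^i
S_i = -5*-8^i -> [-5, 40, -320, 2560, -20480]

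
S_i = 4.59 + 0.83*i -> [4.59, 5.42, 6.25, 7.08, 7.91]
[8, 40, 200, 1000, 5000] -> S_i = 8*5^i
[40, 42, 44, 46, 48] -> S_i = 40 + 2*i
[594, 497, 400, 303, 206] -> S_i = 594 + -97*i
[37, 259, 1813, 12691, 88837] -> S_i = 37*7^i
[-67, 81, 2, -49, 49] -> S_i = Random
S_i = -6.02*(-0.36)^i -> [-6.02, 2.17, -0.78, 0.28, -0.1]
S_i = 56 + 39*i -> [56, 95, 134, 173, 212]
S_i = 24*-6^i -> [24, -144, 864, -5184, 31104]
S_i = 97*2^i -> [97, 194, 388, 776, 1552]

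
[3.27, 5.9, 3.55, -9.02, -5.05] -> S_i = Random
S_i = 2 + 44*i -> [2, 46, 90, 134, 178]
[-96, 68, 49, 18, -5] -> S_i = Random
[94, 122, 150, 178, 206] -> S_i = 94 + 28*i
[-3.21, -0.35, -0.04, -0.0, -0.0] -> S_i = -3.21*0.11^i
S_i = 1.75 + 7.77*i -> [1.75, 9.52, 17.29, 25.06, 32.83]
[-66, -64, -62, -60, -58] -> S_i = -66 + 2*i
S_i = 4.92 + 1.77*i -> [4.92, 6.69, 8.46, 10.23, 12.0]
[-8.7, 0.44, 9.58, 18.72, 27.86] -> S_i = -8.70 + 9.14*i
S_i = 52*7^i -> [52, 364, 2548, 17836, 124852]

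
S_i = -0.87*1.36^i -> [-0.87, -1.18, -1.61, -2.19, -2.98]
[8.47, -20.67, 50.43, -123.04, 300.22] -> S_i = 8.47*(-2.44)^i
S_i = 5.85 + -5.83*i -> [5.85, 0.02, -5.81, -11.64, -17.47]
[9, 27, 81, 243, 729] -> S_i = 9*3^i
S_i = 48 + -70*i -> [48, -22, -92, -162, -232]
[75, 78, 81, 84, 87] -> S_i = 75 + 3*i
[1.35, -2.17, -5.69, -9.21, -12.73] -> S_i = 1.35 + -3.52*i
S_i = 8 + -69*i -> [8, -61, -130, -199, -268]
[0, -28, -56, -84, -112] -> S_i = 0 + -28*i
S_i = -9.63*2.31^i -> [-9.63, -22.25, -51.39, -118.7, -274.2]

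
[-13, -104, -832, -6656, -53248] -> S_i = -13*8^i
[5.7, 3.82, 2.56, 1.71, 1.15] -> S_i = 5.70*0.67^i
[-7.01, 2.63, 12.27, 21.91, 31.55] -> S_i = -7.01 + 9.64*i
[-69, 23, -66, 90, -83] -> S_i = Random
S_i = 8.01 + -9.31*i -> [8.01, -1.3, -10.61, -19.92, -29.23]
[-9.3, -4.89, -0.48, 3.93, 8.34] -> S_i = -9.30 + 4.41*i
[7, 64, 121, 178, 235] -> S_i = 7 + 57*i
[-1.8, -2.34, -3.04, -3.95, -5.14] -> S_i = -1.80*1.30^i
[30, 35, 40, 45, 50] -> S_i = 30 + 5*i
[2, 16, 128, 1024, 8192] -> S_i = 2*8^i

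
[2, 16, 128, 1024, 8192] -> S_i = 2*8^i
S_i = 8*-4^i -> [8, -32, 128, -512, 2048]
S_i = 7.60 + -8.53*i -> [7.6, -0.93, -9.46, -17.99, -26.52]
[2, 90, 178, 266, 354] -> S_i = 2 + 88*i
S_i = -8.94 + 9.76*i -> [-8.94, 0.82, 10.58, 20.34, 30.1]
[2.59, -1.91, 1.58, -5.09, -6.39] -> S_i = Random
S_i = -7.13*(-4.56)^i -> [-7.13, 32.51, -148.26, 676.06, -3082.83]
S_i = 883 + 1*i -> [883, 884, 885, 886, 887]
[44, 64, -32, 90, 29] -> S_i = Random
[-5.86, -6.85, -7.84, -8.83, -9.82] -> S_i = -5.86 + -0.99*i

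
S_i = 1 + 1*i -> [1, 2, 3, 4, 5]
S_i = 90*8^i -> [90, 720, 5760, 46080, 368640]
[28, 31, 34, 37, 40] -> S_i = 28 + 3*i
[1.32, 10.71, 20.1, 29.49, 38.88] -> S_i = 1.32 + 9.39*i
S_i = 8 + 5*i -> [8, 13, 18, 23, 28]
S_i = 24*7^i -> [24, 168, 1176, 8232, 57624]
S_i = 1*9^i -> [1, 9, 81, 729, 6561]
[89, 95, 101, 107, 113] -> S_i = 89 + 6*i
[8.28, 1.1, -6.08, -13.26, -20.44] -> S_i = 8.28 + -7.18*i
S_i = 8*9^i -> [8, 72, 648, 5832, 52488]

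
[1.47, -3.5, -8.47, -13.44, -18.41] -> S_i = 1.47 + -4.97*i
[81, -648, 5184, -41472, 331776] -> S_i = 81*-8^i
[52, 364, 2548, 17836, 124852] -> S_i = 52*7^i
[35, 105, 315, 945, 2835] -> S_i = 35*3^i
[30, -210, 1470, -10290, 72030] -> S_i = 30*-7^i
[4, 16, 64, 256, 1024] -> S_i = 4*4^i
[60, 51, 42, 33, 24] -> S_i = 60 + -9*i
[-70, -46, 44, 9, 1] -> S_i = Random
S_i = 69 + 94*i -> [69, 163, 257, 351, 445]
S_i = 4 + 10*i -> [4, 14, 24, 34, 44]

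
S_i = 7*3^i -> [7, 21, 63, 189, 567]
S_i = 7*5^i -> [7, 35, 175, 875, 4375]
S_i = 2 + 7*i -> [2, 9, 16, 23, 30]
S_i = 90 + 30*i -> [90, 120, 150, 180, 210]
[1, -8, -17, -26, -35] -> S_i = 1 + -9*i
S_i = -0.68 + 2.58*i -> [-0.68, 1.9, 4.48, 7.06, 9.64]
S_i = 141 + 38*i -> [141, 179, 217, 255, 293]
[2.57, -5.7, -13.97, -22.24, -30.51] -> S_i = 2.57 + -8.27*i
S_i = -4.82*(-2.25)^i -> [-4.82, 10.84, -24.4, 54.9, -123.53]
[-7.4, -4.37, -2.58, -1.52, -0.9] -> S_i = -7.40*0.59^i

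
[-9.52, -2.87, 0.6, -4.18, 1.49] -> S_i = Random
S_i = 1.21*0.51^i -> [1.21, 0.62, 0.31, 0.16, 0.08]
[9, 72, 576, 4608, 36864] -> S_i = 9*8^i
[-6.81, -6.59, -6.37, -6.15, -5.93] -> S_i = -6.81 + 0.22*i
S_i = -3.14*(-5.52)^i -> [-3.14, 17.33, -95.68, 528.14, -2915.32]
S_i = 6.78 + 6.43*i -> [6.78, 13.21, 19.64, 26.07, 32.5]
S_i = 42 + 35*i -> [42, 77, 112, 147, 182]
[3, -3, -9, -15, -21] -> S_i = 3 + -6*i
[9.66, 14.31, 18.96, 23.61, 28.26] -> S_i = 9.66 + 4.65*i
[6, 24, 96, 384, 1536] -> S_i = 6*4^i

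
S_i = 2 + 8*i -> [2, 10, 18, 26, 34]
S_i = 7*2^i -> [7, 14, 28, 56, 112]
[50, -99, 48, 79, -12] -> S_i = Random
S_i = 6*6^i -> [6, 36, 216, 1296, 7776]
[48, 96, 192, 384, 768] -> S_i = 48*2^i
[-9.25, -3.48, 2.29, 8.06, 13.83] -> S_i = -9.25 + 5.77*i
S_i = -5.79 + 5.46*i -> [-5.79, -0.33, 5.13, 10.59, 16.05]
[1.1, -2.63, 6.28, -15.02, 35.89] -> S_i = 1.10*(-2.39)^i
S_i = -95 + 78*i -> [-95, -17, 61, 139, 217]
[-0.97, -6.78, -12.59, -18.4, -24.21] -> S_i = -0.97 + -5.81*i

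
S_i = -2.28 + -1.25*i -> [-2.28, -3.53, -4.78, -6.03, -7.28]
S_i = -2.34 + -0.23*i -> [-2.34, -2.57, -2.8, -3.03, -3.26]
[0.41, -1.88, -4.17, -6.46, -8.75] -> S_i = 0.41 + -2.29*i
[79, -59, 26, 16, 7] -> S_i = Random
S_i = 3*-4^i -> [3, -12, 48, -192, 768]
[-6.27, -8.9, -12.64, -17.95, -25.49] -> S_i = -6.27*1.42^i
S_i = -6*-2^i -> [-6, 12, -24, 48, -96]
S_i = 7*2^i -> [7, 14, 28, 56, 112]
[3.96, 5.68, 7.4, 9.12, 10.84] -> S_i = 3.96 + 1.72*i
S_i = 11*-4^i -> [11, -44, 176, -704, 2816]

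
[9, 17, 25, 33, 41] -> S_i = 9 + 8*i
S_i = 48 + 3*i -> [48, 51, 54, 57, 60]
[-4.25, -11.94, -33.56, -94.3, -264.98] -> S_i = -4.25*2.81^i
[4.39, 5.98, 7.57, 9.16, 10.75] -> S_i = 4.39 + 1.59*i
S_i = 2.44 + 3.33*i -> [2.44, 5.77, 9.1, 12.43, 15.76]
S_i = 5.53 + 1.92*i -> [5.53, 7.45, 9.37, 11.29, 13.21]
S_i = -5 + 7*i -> [-5, 2, 9, 16, 23]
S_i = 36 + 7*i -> [36, 43, 50, 57, 64]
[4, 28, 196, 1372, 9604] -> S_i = 4*7^i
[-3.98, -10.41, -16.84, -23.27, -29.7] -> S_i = -3.98 + -6.43*i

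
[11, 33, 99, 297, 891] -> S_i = 11*3^i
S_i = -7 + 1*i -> [-7, -6, -5, -4, -3]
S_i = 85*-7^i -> [85, -595, 4165, -29155, 204085]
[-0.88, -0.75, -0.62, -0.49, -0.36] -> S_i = -0.88 + 0.13*i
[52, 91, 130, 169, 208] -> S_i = 52 + 39*i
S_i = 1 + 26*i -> [1, 27, 53, 79, 105]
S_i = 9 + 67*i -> [9, 76, 143, 210, 277]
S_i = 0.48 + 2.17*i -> [0.48, 2.65, 4.82, 6.99, 9.16]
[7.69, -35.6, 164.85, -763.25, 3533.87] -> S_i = 7.69*(-4.63)^i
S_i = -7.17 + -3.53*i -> [-7.17, -10.7, -14.23, -17.76, -21.29]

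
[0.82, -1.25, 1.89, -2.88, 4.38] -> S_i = 0.82*(-1.52)^i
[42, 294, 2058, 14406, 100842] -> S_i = 42*7^i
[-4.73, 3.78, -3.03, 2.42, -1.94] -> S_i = -4.73*(-0.80)^i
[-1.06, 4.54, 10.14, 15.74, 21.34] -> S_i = -1.06 + 5.60*i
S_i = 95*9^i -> [95, 855, 7695, 69255, 623295]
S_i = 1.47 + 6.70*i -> [1.47, 8.17, 14.87, 21.57, 28.27]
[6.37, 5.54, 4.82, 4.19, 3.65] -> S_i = 6.37*0.87^i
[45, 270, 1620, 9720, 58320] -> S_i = 45*6^i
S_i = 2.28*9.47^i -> [2.28, 21.59, 204.47, 1936.35, 18337.27]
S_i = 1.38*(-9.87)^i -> [1.38, -13.62, 134.44, -1326.88, 13096.27]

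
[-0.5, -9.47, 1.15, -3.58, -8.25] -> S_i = Random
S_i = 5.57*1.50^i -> [5.57, 8.36, 12.53, 18.8, 28.2]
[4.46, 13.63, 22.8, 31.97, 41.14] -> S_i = 4.46 + 9.17*i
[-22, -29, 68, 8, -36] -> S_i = Random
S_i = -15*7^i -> [-15, -105, -735, -5145, -36015]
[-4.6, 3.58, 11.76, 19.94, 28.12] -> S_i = -4.60 + 8.18*i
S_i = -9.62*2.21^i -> [-9.62, -21.26, -46.99, -103.84, -229.48]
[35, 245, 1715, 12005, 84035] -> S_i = 35*7^i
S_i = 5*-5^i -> [5, -25, 125, -625, 3125]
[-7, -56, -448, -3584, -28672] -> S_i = -7*8^i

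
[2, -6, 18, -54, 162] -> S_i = 2*-3^i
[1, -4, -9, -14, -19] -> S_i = 1 + -5*i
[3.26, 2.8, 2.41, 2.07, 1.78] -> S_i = 3.26*0.86^i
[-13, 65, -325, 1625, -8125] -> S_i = -13*-5^i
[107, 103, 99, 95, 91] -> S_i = 107 + -4*i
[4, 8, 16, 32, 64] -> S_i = 4*2^i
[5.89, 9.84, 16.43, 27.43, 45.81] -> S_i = 5.89*1.67^i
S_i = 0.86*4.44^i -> [0.86, 3.82, 16.95, 75.27, 334.22]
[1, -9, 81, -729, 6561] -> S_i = 1*-9^i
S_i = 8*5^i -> [8, 40, 200, 1000, 5000]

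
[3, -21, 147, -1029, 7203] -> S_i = 3*-7^i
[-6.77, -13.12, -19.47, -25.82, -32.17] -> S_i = -6.77 + -6.35*i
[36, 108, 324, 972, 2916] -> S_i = 36*3^i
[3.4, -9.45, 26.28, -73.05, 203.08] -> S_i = 3.40*(-2.78)^i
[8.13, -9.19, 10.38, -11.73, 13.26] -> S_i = 8.13*(-1.13)^i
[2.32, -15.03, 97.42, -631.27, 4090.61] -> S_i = 2.32*(-6.48)^i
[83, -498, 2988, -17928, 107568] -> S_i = 83*-6^i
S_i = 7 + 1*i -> [7, 8, 9, 10, 11]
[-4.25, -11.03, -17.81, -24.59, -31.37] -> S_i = -4.25 + -6.78*i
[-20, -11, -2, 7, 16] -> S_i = -20 + 9*i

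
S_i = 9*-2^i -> [9, -18, 36, -72, 144]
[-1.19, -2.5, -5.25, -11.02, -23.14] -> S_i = -1.19*2.10^i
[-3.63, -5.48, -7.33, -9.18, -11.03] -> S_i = -3.63 + -1.85*i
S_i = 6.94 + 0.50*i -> [6.94, 7.44, 7.94, 8.44, 8.94]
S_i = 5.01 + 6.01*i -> [5.01, 11.02, 17.03, 23.04, 29.05]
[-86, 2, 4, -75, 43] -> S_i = Random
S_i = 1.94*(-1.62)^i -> [1.94, -3.14, 5.09, -8.25, 13.36]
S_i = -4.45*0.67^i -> [-4.45, -2.98, -2.0, -1.34, -0.9]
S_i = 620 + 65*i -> [620, 685, 750, 815, 880]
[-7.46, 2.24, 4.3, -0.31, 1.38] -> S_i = Random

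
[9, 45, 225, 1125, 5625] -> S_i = 9*5^i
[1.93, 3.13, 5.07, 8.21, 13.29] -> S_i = 1.93*1.62^i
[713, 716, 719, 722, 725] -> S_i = 713 + 3*i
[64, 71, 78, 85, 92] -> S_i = 64 + 7*i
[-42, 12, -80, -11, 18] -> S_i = Random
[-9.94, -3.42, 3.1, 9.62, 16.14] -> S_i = -9.94 + 6.52*i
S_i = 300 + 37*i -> [300, 337, 374, 411, 448]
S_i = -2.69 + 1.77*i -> [-2.69, -0.92, 0.85, 2.62, 4.39]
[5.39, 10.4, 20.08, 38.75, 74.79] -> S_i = 5.39*1.93^i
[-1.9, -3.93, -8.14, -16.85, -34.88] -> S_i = -1.90*2.07^i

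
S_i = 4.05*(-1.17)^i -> [4.05, -4.74, 5.54, -6.49, 7.59]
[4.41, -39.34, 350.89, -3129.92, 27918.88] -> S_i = 4.41*(-8.92)^i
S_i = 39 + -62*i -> [39, -23, -85, -147, -209]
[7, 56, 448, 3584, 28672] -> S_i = 7*8^i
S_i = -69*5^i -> [-69, -345, -1725, -8625, -43125]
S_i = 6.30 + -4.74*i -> [6.3, 1.56, -3.18, -7.92, -12.66]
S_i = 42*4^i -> [42, 168, 672, 2688, 10752]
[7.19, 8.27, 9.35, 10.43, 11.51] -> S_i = 7.19 + 1.08*i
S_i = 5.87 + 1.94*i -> [5.87, 7.81, 9.75, 11.69, 13.63]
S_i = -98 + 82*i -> [-98, -16, 66, 148, 230]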